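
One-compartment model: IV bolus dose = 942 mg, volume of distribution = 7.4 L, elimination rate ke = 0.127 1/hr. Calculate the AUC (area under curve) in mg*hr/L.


C0 = Dose/Vd = 942/7.4 = 127.297 mg/L
AUC = C0/ke = 127.297/0.127
AUC = 1002 mg*hr/L


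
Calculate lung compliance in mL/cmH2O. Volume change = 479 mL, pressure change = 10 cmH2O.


C = dV / dP
C = 479 / 10
C = 47.9 mL/cmH2O


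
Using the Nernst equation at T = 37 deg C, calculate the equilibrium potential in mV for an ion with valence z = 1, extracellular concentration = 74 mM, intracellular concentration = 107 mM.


E = (RT/(zF)) * ln(C_out/C_in)
T = 37 + 273.15 = 310.15 K
E = (8.314 * 310.15 / (1 * 96485)) * ln(74/107)
E = -9.855 mV


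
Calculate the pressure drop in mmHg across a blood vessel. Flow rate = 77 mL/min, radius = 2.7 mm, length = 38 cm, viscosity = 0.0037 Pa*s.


dP = 8*mu*L*Q / (pi*r^4)
Q = 77 mL/min = 1.28333e-06 m^3/s
dP = 86.4587 Pa = 86.4587 / 133.322 mmHg = 0.6485 mmHg


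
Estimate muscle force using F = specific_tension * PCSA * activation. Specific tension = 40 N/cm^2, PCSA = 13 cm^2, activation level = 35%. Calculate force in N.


F = sigma * PCSA * activation
F = 40 * 13 * 0.35
F = 182 N


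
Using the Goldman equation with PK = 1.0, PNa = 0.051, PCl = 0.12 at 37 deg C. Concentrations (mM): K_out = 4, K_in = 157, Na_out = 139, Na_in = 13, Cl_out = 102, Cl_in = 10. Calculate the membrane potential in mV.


Vm = (RT/F)*ln((PK*Ko + PNa*Nao + PCl*Cli)/(PK*Ki + PNa*Nai + PCl*Clo))
Numer = 12.289, Denom = 169.903
Vm = -70.19 mV


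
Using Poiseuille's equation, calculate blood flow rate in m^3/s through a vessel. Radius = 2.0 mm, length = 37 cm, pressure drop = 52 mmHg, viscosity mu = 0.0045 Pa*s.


Q = pi*r^4*dP / (8*mu*L)
r = 0.002 m, L = 0.37 m
dP = 52 mmHg = 6932.744 Pa
Q = 2.6162e-05 m^3/s


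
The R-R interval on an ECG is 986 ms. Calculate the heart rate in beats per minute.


HR = 60 / RR_interval(s)
RR = 986 ms = 0.986 s
HR = 60 / 0.986 = 60.85 bpm


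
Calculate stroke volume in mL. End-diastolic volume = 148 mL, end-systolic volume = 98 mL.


SV = EDV - ESV
SV = 148 - 98
SV = 50 mL


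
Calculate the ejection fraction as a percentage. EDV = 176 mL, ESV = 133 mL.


SV = EDV - ESV = 176 - 133 = 43 mL
EF = SV/EDV * 100 = 43/176 * 100
EF = 24.43%


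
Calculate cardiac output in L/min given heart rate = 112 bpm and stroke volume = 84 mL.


CO = HR * SV
CO = 112 * 84 / 1000
CO = 9.408 L/min


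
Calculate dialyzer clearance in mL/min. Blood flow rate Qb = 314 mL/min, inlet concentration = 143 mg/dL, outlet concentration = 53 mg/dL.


K = Qb * (Cb_in - Cb_out) / Cb_in
K = 314 * (143 - 53) / 143
K = 197.6 mL/min


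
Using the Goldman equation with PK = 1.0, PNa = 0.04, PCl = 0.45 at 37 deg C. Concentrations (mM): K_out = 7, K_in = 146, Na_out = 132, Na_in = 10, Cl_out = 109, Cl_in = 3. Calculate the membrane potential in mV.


Vm = (RT/F)*ln((PK*Ko + PNa*Nao + PCl*Cli)/(PK*Ki + PNa*Nai + PCl*Clo))
Numer = 13.63, Denom = 195.45
Vm = -71.17 mV


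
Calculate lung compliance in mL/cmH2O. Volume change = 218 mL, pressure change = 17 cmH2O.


C = dV / dP
C = 218 / 17
C = 12.82 mL/cmH2O


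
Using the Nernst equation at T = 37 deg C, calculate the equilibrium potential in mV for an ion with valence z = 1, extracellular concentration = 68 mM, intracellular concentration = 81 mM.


E = (RT/(zF)) * ln(C_out/C_in)
T = 37 + 273.15 = 310.15 K
E = (8.314 * 310.15 / (1 * 96485)) * ln(68/81)
E = -4.675 mV


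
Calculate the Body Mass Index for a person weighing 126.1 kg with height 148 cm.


BMI = weight / height^2
height = 148 cm = 1.48 m
BMI = 126.1 / 1.48^2
BMI = 57.57 kg/m^2


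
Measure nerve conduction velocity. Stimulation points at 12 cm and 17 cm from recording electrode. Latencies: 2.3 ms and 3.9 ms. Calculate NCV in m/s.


Distance = (17 - 12) / 100 = 0.05 m
dt = (3.9 - 2.3) / 1000 = 0.0016 s
NCV = dist / dt = 31.25 m/s


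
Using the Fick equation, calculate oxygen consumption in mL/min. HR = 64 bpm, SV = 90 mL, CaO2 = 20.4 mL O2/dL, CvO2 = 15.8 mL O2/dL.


CO = HR*SV = 64*90/1000 = 5.76 L/min
a-v O2 diff = 20.4 - 15.8 = 4.6 mL/dL
VO2 = CO * (CaO2-CvO2) * 10 dL/L
VO2 = 5.76 * 4.6 * 10
VO2 = 265 mL/min


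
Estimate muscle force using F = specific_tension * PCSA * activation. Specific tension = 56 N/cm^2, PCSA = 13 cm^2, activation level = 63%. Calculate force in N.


F = sigma * PCSA * activation
F = 56 * 13 * 0.63
F = 458.6 N


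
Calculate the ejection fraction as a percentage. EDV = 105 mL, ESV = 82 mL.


SV = EDV - ESV = 105 - 82 = 23 mL
EF = SV/EDV * 100 = 23/105 * 100
EF = 21.9%


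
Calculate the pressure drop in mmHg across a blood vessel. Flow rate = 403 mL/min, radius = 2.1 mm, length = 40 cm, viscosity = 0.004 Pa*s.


dP = 8*mu*L*Q / (pi*r^4)
Q = 403 mL/min = 6.71667e-06 m^3/s
dP = 1407.14 Pa = 1407.14 / 133.322 mmHg = 10.55 mmHg


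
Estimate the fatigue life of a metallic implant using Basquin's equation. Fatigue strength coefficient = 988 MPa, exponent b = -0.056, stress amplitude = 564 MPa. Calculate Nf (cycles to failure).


sigma_a = sigma_f' * (2Nf)^b
2Nf = (sigma_a/sigma_f')^(1/b)
2Nf = (564/988)^(1/-0.056)
2Nf = 22275.045
Nf = 1.114e+04


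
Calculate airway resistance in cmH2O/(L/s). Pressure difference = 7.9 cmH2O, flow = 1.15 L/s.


R = dP / flow
R = 7.9 / 1.15
R = 6.87 cmH2O/(L/s)


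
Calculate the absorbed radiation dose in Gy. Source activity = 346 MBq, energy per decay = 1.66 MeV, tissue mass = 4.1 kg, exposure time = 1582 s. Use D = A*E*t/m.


A = 346 MBq = 3.4600e+08 Bq
E = 1.66 MeV = 2.65932e-13 J
D = A*E*t/m = 3.4600e+08*2.65932e-13*1582/4.1
D = 0.0355 Gy


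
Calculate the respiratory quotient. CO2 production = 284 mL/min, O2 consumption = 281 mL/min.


RQ = VCO2 / VO2
RQ = 284 / 281
RQ = 1.011


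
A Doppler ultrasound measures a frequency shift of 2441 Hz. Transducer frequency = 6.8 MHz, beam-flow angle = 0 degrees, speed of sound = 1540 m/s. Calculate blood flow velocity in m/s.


v = fd * c / (2 * f0 * cos(theta))
v = 2441 * 1540 / (2 * 6.8000e+06 * cos(0))
v = 0.2764 m/s


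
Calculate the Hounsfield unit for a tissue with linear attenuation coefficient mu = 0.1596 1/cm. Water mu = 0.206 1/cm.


HU = ((mu_tissue - mu_water) / mu_water) * 1000
HU = ((0.1596 - 0.206) / 0.206) * 1000
HU = -225.2


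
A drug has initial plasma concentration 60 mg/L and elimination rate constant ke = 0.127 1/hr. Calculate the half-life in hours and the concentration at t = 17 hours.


t_half = ln(2) / ke = 0.693147 / 0.127 = 5.458 hr
C(t) = C0 * exp(-ke*t) = 60 * exp(-0.127*17)
C(17) = 6.926 mg/L


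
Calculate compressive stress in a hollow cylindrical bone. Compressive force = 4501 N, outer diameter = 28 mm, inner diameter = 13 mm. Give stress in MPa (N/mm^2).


A = pi*(r_o^2 - r_i^2)
r_o = 14 mm, r_i = 6.5 mm
A = 483.02 mm^2
sigma = F/A = 4501 / 483.02
sigma = 9.318 MPa


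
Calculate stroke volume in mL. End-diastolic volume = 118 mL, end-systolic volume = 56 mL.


SV = EDV - ESV
SV = 118 - 56
SV = 62 mL


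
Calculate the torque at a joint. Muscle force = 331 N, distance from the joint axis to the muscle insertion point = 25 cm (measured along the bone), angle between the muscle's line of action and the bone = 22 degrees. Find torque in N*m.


Torque = F * d * sin(theta)   (moment arm = d*sin(theta))
d = 25 cm = 0.25 m
Torque = 331 * 0.25 * sin(22)
Torque = 31 N*m


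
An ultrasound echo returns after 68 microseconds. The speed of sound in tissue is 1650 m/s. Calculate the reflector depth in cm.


depth = c * t / 2
t = 68 us = 6.8000e-05 s
depth = 1650 * 6.8000e-05 / 2
depth = 0.0561 m = 5.61 cm


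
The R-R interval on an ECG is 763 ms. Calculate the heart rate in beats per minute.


HR = 60 / RR_interval(s)
RR = 763 ms = 0.763 s
HR = 60 / 0.763 = 78.64 bpm


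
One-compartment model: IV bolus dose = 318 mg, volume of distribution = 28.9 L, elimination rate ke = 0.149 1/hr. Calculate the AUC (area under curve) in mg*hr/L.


C0 = Dose/Vd = 318/28.9 = 11.0035 mg/L
AUC = C0/ke = 11.0035/0.149
AUC = 73.85 mg*hr/L


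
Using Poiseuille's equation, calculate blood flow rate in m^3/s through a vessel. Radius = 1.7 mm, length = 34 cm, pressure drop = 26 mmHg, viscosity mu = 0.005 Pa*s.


Q = pi*r^4*dP / (8*mu*L)
r = 0.0017 m, L = 0.34 m
dP = 26 mmHg = 3466.372 Pa
Q = 6.6878e-06 m^3/s


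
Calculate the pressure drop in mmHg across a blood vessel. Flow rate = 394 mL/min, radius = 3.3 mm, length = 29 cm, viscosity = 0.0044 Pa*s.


dP = 8*mu*L*Q / (pi*r^4)
Q = 394 mL/min = 6.56667e-06 m^3/s
dP = 179.92 Pa = 179.92 / 133.322 mmHg = 1.35 mmHg


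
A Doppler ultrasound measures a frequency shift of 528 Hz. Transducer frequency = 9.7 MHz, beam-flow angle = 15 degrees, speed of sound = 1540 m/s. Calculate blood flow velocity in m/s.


v = fd * c / (2 * f0 * cos(theta))
v = 528 * 1540 / (2 * 9.7000e+06 * cos(15))
v = 0.04339 m/s


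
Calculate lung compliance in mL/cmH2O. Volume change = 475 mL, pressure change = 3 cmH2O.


C = dV / dP
C = 475 / 3
C = 158.3 mL/cmH2O


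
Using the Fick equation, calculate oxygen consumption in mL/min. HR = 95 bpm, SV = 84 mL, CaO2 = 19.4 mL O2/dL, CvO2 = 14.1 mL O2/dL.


CO = HR*SV = 95*84/1000 = 7.98 L/min
a-v O2 diff = 19.4 - 14.1 = 5.3 mL/dL
VO2 = CO * (CaO2-CvO2) * 10 dL/L
VO2 = 7.98 * 5.3 * 10
VO2 = 422.9 mL/min


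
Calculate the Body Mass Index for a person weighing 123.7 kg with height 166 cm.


BMI = weight / height^2
height = 166 cm = 1.66 m
BMI = 123.7 / 1.66^2
BMI = 44.89 kg/m^2


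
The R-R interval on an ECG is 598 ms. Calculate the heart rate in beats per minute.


HR = 60 / RR_interval(s)
RR = 598 ms = 0.598 s
HR = 60 / 0.598 = 100.3 bpm


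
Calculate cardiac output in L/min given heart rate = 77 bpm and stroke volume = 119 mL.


CO = HR * SV
CO = 77 * 119 / 1000
CO = 9.163 L/min


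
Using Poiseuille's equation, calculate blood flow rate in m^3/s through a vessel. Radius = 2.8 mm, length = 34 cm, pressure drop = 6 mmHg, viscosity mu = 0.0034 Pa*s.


Q = pi*r^4*dP / (8*mu*L)
r = 0.0028 m, L = 0.34 m
dP = 6 mmHg = 799.932 Pa
Q = 1.6703e-05 m^3/s


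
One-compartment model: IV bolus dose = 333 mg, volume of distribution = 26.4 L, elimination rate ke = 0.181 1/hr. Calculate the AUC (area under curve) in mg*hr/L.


C0 = Dose/Vd = 333/26.4 = 12.6136 mg/L
AUC = C0/ke = 12.6136/0.181
AUC = 69.69 mg*hr/L


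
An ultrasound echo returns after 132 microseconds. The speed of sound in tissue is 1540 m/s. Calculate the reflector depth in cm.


depth = c * t / 2
t = 132 us = 1.3200e-04 s
depth = 1540 * 1.3200e-04 / 2
depth = 0.10164 m = 10.164 cm


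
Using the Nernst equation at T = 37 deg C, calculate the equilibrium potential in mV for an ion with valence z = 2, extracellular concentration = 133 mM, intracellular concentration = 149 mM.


E = (RT/(zF)) * ln(C_out/C_in)
T = 37 + 273.15 = 310.15 K
E = (8.314 * 310.15 / (2 * 96485)) * ln(133/149)
E = -1.518 mV


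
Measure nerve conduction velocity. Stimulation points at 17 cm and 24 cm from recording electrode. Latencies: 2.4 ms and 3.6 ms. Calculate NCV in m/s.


Distance = (24 - 17) / 100 = 0.07 m
dt = (3.6 - 2.4) / 1000 = 0.0012 s
NCV = dist / dt = 58.33 m/s


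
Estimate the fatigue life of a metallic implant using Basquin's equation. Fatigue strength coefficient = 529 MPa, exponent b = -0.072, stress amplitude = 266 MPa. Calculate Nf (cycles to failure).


sigma_a = sigma_f' * (2Nf)^b
2Nf = (sigma_a/sigma_f')^(1/b)
2Nf = (266/529)^(1/-0.072)
2Nf = 14023.667
Nf = 7012


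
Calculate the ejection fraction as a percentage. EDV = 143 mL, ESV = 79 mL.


SV = EDV - ESV = 143 - 79 = 64 mL
EF = SV/EDV * 100 = 64/143 * 100
EF = 44.76%


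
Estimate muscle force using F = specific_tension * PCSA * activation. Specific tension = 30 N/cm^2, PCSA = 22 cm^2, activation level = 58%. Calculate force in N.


F = sigma * PCSA * activation
F = 30 * 22 * 0.58
F = 382.8 N


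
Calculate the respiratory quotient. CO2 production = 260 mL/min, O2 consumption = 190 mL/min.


RQ = VCO2 / VO2
RQ = 260 / 190
RQ = 1.368


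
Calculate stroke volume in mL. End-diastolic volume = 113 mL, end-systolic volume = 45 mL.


SV = EDV - ESV
SV = 113 - 45
SV = 68 mL


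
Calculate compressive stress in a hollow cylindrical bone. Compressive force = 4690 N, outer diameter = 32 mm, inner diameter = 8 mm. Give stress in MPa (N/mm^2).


A = pi*(r_o^2 - r_i^2)
r_o = 16 mm, r_i = 4 mm
A = 753.982 mm^2
sigma = F/A = 4690 / 753.982
sigma = 6.22 MPa


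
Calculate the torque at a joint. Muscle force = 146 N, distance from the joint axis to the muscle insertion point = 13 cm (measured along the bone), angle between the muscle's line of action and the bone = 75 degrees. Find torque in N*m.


Torque = F * d * sin(theta)   (moment arm = d*sin(theta))
d = 13 cm = 0.13 m
Torque = 146 * 0.13 * sin(75)
Torque = 18.33 N*m


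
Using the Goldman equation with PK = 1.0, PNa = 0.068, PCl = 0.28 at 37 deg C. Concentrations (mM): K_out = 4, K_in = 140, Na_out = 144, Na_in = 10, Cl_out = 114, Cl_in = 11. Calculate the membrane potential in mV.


Vm = (RT/F)*ln((PK*Ko + PNa*Nao + PCl*Cli)/(PK*Ki + PNa*Nai + PCl*Clo))
Numer = 16.872, Denom = 172.6
Vm = -62.14 mV


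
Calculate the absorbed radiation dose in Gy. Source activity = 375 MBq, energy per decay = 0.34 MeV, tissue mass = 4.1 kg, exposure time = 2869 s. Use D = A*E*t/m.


A = 375 MBq = 3.7500e+08 Bq
E = 0.34 MeV = 5.4468e-14 J
D = A*E*t/m = 3.7500e+08*5.4468e-14*2869/4.1
D = 0.01429 Gy


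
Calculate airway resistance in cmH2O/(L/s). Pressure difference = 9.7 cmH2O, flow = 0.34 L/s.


R = dP / flow
R = 9.7 / 0.34
R = 28.53 cmH2O/(L/s)


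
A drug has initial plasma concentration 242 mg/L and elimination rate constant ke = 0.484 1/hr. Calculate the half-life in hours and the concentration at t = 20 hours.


t_half = ln(2) / ke = 0.693147 / 0.484 = 1.432 hr
C(t) = C0 * exp(-ke*t) = 242 * exp(-0.484*20)
C(20) = 0.01513 mg/L


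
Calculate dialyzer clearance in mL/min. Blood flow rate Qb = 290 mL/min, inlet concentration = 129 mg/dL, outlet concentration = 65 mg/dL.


K = Qb * (Cb_in - Cb_out) / Cb_in
K = 290 * (129 - 65) / 129
K = 143.9 mL/min


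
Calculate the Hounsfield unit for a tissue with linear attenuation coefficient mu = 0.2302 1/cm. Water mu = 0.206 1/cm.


HU = ((mu_tissue - mu_water) / mu_water) * 1000
HU = ((0.2302 - 0.206) / 0.206) * 1000
HU = 117.5


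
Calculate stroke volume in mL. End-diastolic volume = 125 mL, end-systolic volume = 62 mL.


SV = EDV - ESV
SV = 125 - 62
SV = 63 mL


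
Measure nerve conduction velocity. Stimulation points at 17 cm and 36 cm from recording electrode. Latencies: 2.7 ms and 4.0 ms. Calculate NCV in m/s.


Distance = (36 - 17) / 100 = 0.19 m
dt = (4.0 - 2.7) / 1000 = 0.0013 s
NCV = dist / dt = 146.2 m/s


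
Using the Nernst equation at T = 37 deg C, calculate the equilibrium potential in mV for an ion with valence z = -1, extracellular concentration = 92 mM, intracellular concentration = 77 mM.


E = (RT/(zF)) * ln(C_out/C_in)
T = 37 + 273.15 = 310.15 K
E = (8.314 * 310.15 / (-1 * 96485)) * ln(92/77)
E = -4.757 mV


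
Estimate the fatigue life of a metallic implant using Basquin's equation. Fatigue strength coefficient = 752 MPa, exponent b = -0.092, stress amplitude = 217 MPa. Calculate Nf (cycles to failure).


sigma_a = sigma_f' * (2Nf)^b
2Nf = (sigma_a/sigma_f')^(1/b)
2Nf = (217/752)^(1/-0.092)
2Nf = 736098.52
Nf = 3.68e+05


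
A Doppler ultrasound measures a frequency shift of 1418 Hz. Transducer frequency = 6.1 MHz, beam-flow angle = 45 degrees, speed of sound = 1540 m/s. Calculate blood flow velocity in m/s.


v = fd * c / (2 * f0 * cos(theta))
v = 1418 * 1540 / (2 * 6.1000e+06 * cos(45))
v = 0.2531 m/s


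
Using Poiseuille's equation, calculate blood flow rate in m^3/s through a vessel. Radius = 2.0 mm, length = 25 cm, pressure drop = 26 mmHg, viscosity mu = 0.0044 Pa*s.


Q = pi*r^4*dP / (8*mu*L)
r = 0.002 m, L = 0.25 m
dP = 26 mmHg = 3466.372 Pa
Q = 1.9800e-05 m^3/s


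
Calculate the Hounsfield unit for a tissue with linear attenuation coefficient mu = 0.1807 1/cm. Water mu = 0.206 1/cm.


HU = ((mu_tissue - mu_water) / mu_water) * 1000
HU = ((0.1807 - 0.206) / 0.206) * 1000
HU = -122.8


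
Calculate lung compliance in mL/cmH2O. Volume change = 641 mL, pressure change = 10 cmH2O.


C = dV / dP
C = 641 / 10
C = 64.1 mL/cmH2O


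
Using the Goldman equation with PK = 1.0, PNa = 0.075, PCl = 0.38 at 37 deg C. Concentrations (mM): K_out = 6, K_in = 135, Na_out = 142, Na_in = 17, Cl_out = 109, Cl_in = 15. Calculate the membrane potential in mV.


Vm = (RT/F)*ln((PK*Ko + PNa*Nao + PCl*Cli)/(PK*Ki + PNa*Nai + PCl*Clo))
Numer = 22.35, Denom = 177.695
Vm = -55.41 mV


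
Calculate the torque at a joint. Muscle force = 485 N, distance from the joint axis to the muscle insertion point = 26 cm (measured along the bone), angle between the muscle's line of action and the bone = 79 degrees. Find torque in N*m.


Torque = F * d * sin(theta)   (moment arm = d*sin(theta))
d = 26 cm = 0.26 m
Torque = 485 * 0.26 * sin(79)
Torque = 123.8 N*m


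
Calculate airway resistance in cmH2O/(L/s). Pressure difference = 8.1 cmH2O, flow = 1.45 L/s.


R = dP / flow
R = 8.1 / 1.45
R = 5.586 cmH2O/(L/s)


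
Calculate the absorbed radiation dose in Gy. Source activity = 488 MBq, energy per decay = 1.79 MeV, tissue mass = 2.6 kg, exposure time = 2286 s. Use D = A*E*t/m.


A = 488 MBq = 4.8800e+08 Bq
E = 1.79 MeV = 2.86758e-13 J
D = A*E*t/m = 4.8800e+08*2.86758e-13*2286/2.6
D = 0.123 Gy


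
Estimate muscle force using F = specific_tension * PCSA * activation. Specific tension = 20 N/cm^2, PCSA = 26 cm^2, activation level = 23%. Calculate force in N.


F = sigma * PCSA * activation
F = 20 * 26 * 0.23
F = 119.6 N


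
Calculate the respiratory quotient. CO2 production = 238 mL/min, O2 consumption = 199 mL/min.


RQ = VCO2 / VO2
RQ = 238 / 199
RQ = 1.196


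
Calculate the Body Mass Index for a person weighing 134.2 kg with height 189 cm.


BMI = weight / height^2
height = 189 cm = 1.89 m
BMI = 134.2 / 1.89^2
BMI = 37.57 kg/m^2


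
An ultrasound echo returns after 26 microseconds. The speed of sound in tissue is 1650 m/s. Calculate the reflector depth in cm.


depth = c * t / 2
t = 26 us = 2.6000e-05 s
depth = 1650 * 2.6000e-05 / 2
depth = 0.02145 m = 2.145 cm


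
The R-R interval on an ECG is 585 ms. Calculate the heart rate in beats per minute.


HR = 60 / RR_interval(s)
RR = 585 ms = 0.585 s
HR = 60 / 0.585 = 102.6 bpm


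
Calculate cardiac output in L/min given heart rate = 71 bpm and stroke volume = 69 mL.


CO = HR * SV
CO = 71 * 69 / 1000
CO = 4.899 L/min


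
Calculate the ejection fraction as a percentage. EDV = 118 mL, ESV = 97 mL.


SV = EDV - ESV = 118 - 97 = 21 mL
EF = SV/EDV * 100 = 21/118 * 100
EF = 17.8%


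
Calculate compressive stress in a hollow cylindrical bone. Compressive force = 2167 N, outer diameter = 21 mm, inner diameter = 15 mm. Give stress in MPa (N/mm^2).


A = pi*(r_o^2 - r_i^2)
r_o = 10.5 mm, r_i = 7.5 mm
A = 169.646 mm^2
sigma = F/A = 2167 / 169.646
sigma = 12.77 MPa


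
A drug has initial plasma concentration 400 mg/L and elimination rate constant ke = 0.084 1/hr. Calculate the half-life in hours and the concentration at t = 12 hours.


t_half = ln(2) / ke = 0.693147 / 0.084 = 8.252 hr
C(t) = C0 * exp(-ke*t) = 400 * exp(-0.084*12)
C(12) = 146 mg/L


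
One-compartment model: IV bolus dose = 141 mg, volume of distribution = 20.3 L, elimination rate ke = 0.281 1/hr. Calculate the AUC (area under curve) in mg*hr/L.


C0 = Dose/Vd = 141/20.3 = 6.94581 mg/L
AUC = C0/ke = 6.94581/0.281
AUC = 24.72 mg*hr/L


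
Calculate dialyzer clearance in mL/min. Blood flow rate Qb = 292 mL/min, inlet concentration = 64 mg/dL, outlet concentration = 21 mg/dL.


K = Qb * (Cb_in - Cb_out) / Cb_in
K = 292 * (64 - 21) / 64
K = 196.2 mL/min


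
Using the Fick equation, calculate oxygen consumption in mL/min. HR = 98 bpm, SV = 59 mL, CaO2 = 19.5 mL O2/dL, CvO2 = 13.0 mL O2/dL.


CO = HR*SV = 98*59/1000 = 5.782 L/min
a-v O2 diff = 19.5 - 13.0 = 6.5 mL/dL
VO2 = CO * (CaO2-CvO2) * 10 dL/L
VO2 = 5.782 * 6.5 * 10
VO2 = 375.8 mL/min


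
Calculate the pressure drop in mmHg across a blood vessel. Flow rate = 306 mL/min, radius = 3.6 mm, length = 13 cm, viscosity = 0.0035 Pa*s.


dP = 8*mu*L*Q / (pi*r^4)
Q = 306 mL/min = 5.1e-06 m^3/s
dP = 35.1813 Pa = 35.1813 / 133.322 mmHg = 0.2639 mmHg


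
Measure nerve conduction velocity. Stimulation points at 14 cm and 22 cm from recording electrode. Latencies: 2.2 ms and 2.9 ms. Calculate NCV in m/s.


Distance = (22 - 14) / 100 = 0.08 m
dt = (2.9 - 2.2) / 1000 = 7.0000e-04 s
NCV = dist / dt = 114.3 m/s


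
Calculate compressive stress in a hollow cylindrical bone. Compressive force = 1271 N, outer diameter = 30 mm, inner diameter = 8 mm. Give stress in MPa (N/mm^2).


A = pi*(r_o^2 - r_i^2)
r_o = 15 mm, r_i = 4 mm
A = 656.593 mm^2
sigma = F/A = 1271 / 656.593
sigma = 1.936 MPa


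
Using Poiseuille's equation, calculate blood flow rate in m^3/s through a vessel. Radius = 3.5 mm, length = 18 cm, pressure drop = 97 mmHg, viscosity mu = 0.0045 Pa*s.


Q = pi*r^4*dP / (8*mu*L)
r = 0.0035 m, L = 0.18 m
dP = 97 mmHg = 12932.234 Pa
Q = 9.4085e-04 m^3/s


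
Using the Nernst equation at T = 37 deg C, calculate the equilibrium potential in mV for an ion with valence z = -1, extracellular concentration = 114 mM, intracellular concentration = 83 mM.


E = (RT/(zF)) * ln(C_out/C_in)
T = 37 + 273.15 = 310.15 K
E = (8.314 * 310.15 / (-1 * 96485)) * ln(114/83)
E = -8.481 mV


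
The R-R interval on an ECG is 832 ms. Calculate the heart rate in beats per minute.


HR = 60 / RR_interval(s)
RR = 832 ms = 0.832 s
HR = 60 / 0.832 = 72.12 bpm


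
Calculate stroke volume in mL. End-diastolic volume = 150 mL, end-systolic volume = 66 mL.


SV = EDV - ESV
SV = 150 - 66
SV = 84 mL


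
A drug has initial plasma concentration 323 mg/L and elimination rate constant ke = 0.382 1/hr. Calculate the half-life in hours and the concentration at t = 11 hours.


t_half = ln(2) / ke = 0.693147 / 0.382 = 1.815 hr
C(t) = C0 * exp(-ke*t) = 323 * exp(-0.382*11)
C(11) = 4.834 mg/L


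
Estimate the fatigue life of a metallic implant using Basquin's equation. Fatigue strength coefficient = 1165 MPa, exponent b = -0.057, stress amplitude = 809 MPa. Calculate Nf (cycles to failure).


sigma_a = sigma_f' * (2Nf)^b
2Nf = (sigma_a/sigma_f')^(1/b)
2Nf = (809/1165)^(1/-0.057)
2Nf = 600.55245
Nf = 300.3


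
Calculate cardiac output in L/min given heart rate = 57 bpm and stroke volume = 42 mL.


CO = HR * SV
CO = 57 * 42 / 1000
CO = 2.394 L/min


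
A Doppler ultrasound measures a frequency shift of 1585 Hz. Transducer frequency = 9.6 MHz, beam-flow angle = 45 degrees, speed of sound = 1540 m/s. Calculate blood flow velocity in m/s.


v = fd * c / (2 * f0 * cos(theta))
v = 1585 * 1540 / (2 * 9.6000e+06 * cos(45))
v = 0.1798 m/s


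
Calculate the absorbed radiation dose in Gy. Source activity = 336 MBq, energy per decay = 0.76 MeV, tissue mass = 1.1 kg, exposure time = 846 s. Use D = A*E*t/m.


A = 336 MBq = 3.3600e+08 Bq
E = 0.76 MeV = 1.21752e-13 J
D = A*E*t/m = 3.3600e+08*1.21752e-13*846/1.1
D = 0.03146 Gy


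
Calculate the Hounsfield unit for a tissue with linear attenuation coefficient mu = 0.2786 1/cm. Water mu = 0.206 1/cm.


HU = ((mu_tissue - mu_water) / mu_water) * 1000
HU = ((0.2786 - 0.206) / 0.206) * 1000
HU = 352.4


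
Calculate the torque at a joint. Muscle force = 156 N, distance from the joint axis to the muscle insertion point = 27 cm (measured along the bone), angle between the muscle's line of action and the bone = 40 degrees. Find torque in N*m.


Torque = F * d * sin(theta)   (moment arm = d*sin(theta))
d = 27 cm = 0.27 m
Torque = 156 * 0.27 * sin(40)
Torque = 27.07 N*m


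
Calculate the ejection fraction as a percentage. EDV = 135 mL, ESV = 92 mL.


SV = EDV - ESV = 135 - 92 = 43 mL
EF = SV/EDV * 100 = 43/135 * 100
EF = 31.85%


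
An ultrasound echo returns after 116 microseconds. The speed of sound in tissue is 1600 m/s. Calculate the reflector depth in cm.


depth = c * t / 2
t = 116 us = 1.1600e-04 s
depth = 1600 * 1.1600e-04 / 2
depth = 0.0928 m = 9.28 cm


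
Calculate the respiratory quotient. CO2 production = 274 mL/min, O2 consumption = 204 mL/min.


RQ = VCO2 / VO2
RQ = 274 / 204
RQ = 1.343


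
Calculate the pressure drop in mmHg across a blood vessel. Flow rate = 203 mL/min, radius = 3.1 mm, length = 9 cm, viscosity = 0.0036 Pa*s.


dP = 8*mu*L*Q / (pi*r^4)
Q = 203 mL/min = 3.38333e-06 m^3/s
dP = 30.2261 Pa = 30.2261 / 133.322 mmHg = 0.2267 mmHg


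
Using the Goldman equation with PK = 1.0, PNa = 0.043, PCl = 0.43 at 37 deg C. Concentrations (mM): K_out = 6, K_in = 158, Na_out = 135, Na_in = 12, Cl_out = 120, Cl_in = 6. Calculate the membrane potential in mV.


Vm = (RT/F)*ln((PK*Ko + PNa*Nao + PCl*Cli)/(PK*Ki + PNa*Nai + PCl*Clo))
Numer = 14.385, Denom = 210.116
Vm = -71.66 mV


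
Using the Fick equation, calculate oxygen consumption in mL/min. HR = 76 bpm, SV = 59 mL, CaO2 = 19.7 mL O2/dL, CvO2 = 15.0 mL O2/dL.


CO = HR*SV = 76*59/1000 = 4.484 L/min
a-v O2 diff = 19.7 - 15.0 = 4.7 mL/dL
VO2 = CO * (CaO2-CvO2) * 10 dL/L
VO2 = 4.484 * 4.7 * 10
VO2 = 210.7 mL/min


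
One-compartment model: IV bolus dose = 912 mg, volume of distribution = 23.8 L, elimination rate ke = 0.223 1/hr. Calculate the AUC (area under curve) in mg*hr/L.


C0 = Dose/Vd = 912/23.8 = 38.3193 mg/L
AUC = C0/ke = 38.3193/0.223
AUC = 171.8 mg*hr/L


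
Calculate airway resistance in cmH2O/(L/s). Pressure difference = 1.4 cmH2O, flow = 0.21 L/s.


R = dP / flow
R = 1.4 / 0.21
R = 6.667 cmH2O/(L/s)


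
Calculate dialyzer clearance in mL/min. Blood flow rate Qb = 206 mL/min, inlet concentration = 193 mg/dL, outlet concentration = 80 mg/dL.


K = Qb * (Cb_in - Cb_out) / Cb_in
K = 206 * (193 - 80) / 193
K = 120.6 mL/min


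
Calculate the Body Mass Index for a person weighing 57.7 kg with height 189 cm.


BMI = weight / height^2
height = 189 cm = 1.89 m
BMI = 57.7 / 1.89^2
BMI = 16.15 kg/m^2


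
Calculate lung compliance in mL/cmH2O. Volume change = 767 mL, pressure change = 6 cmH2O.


C = dV / dP
C = 767 / 6
C = 127.8 mL/cmH2O


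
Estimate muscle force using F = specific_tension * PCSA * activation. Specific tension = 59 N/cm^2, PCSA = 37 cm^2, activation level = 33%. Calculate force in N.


F = sigma * PCSA * activation
F = 59 * 37 * 0.33
F = 720.4 N


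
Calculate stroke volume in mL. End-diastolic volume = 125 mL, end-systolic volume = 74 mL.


SV = EDV - ESV
SV = 125 - 74
SV = 51 mL


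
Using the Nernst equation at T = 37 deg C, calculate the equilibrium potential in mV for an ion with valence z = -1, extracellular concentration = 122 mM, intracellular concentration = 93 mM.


E = (RT/(zF)) * ln(C_out/C_in)
T = 37 + 273.15 = 310.15 K
E = (8.314 * 310.15 / (-1 * 96485)) * ln(122/93)
E = -7.254 mV


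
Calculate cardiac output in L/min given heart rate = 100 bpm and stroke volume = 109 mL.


CO = HR * SV
CO = 100 * 109 / 1000
CO = 10.9 L/min


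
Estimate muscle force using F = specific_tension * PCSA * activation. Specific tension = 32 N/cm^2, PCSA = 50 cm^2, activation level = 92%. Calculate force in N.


F = sigma * PCSA * activation
F = 32 * 50 * 0.92
F = 1472 N


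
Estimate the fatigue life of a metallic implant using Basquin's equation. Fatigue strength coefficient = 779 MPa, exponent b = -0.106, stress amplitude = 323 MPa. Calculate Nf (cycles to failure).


sigma_a = sigma_f' * (2Nf)^b
2Nf = (sigma_a/sigma_f')^(1/b)
2Nf = (323/779)^(1/-0.106)
2Nf = 4045.1381
Nf = 2023


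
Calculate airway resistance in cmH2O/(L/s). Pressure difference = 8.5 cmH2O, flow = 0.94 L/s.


R = dP / flow
R = 8.5 / 0.94
R = 9.043 cmH2O/(L/s)


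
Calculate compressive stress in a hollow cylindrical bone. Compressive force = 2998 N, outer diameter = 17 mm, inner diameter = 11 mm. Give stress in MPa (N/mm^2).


A = pi*(r_o^2 - r_i^2)
r_o = 8.5 mm, r_i = 5.5 mm
A = 131.947 mm^2
sigma = F/A = 2998 / 131.947
sigma = 22.72 MPa


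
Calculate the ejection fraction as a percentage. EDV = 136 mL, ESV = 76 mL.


SV = EDV - ESV = 136 - 76 = 60 mL
EF = SV/EDV * 100 = 60/136 * 100
EF = 44.12%


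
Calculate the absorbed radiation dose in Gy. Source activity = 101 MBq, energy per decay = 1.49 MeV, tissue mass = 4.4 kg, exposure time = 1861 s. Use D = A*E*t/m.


A = 101 MBq = 1.0100e+08 Bq
E = 1.49 MeV = 2.38698e-13 J
D = A*E*t/m = 1.0100e+08*2.38698e-13*1861/4.4
D = 0.0102 Gy


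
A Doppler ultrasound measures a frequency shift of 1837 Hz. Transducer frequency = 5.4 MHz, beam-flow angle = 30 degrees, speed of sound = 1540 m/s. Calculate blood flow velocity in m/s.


v = fd * c / (2 * f0 * cos(theta))
v = 1837 * 1540 / (2 * 5.4000e+06 * cos(30))
v = 0.3025 m/s


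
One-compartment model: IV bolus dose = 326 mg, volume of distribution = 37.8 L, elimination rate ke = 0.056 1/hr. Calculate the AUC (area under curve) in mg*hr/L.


C0 = Dose/Vd = 326/37.8 = 8.62434 mg/L
AUC = C0/ke = 8.62434/0.056
AUC = 154 mg*hr/L


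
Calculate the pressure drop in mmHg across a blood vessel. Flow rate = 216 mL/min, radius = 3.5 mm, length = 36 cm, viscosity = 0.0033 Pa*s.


dP = 8*mu*L*Q / (pi*r^4)
Q = 216 mL/min = 3.6e-06 m^3/s
dP = 72.575 Pa = 72.575 / 133.322 mmHg = 0.5444 mmHg


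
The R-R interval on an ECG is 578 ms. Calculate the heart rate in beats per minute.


HR = 60 / RR_interval(s)
RR = 578 ms = 0.578 s
HR = 60 / 0.578 = 103.8 bpm


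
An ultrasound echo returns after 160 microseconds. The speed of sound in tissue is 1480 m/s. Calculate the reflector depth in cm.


depth = c * t / 2
t = 160 us = 1.6000e-04 s
depth = 1480 * 1.6000e-04 / 2
depth = 0.1184 m = 11.84 cm


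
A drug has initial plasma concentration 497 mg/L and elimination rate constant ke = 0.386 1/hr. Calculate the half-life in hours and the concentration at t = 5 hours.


t_half = ln(2) / ke = 0.693147 / 0.386 = 1.796 hr
C(t) = C0 * exp(-ke*t) = 497 * exp(-0.386*5)
C(5) = 72.14 mg/L


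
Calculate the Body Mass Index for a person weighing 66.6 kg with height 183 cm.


BMI = weight / height^2
height = 183 cm = 1.83 m
BMI = 66.6 / 1.83^2
BMI = 19.89 kg/m^2


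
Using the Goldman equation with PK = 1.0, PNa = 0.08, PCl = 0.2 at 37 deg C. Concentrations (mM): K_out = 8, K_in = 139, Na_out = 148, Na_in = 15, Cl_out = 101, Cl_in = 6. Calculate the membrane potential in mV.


Vm = (RT/F)*ln((PK*Ko + PNa*Nao + PCl*Cli)/(PK*Ki + PNa*Nai + PCl*Clo))
Numer = 21.04, Denom = 160.4
Vm = -54.29 mV


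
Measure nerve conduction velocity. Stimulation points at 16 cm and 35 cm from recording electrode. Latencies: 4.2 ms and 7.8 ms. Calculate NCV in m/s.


Distance = (35 - 16) / 100 = 0.19 m
dt = (7.8 - 4.2) / 1000 = 0.0036 s
NCV = dist / dt = 52.78 m/s


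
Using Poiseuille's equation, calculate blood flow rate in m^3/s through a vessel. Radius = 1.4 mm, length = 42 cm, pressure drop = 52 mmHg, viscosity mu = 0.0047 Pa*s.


Q = pi*r^4*dP / (8*mu*L)
r = 0.0014 m, L = 0.42 m
dP = 52 mmHg = 6932.744 Pa
Q = 5.2982e-06 m^3/s


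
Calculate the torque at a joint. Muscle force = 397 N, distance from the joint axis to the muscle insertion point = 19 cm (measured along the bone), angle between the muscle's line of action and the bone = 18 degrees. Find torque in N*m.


Torque = F * d * sin(theta)   (moment arm = d*sin(theta))
d = 19 cm = 0.19 m
Torque = 397 * 0.19 * sin(18)
Torque = 23.31 N*m


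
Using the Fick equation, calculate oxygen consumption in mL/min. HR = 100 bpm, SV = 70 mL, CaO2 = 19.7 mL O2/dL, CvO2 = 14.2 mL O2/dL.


CO = HR*SV = 100*70/1000 = 7 L/min
a-v O2 diff = 19.7 - 14.2 = 5.5 mL/dL
VO2 = CO * (CaO2-CvO2) * 10 dL/L
VO2 = 7 * 5.5 * 10
VO2 = 385 mL/min


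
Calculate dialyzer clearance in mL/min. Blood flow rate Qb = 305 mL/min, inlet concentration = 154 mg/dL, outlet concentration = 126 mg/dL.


K = Qb * (Cb_in - Cb_out) / Cb_in
K = 305 * (154 - 126) / 154
K = 55.45 mL/min


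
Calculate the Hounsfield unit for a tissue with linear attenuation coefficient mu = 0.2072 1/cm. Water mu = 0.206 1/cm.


HU = ((mu_tissue - mu_water) / mu_water) * 1000
HU = ((0.2072 - 0.206) / 0.206) * 1000
HU = 5.825


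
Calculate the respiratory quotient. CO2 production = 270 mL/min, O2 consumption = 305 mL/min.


RQ = VCO2 / VO2
RQ = 270 / 305
RQ = 0.8852


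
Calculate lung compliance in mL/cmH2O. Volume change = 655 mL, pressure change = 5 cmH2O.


C = dV / dP
C = 655 / 5
C = 131 mL/cmH2O


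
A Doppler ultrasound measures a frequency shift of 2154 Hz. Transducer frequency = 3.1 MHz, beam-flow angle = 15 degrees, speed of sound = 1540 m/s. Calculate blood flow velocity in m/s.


v = fd * c / (2 * f0 * cos(theta))
v = 2154 * 1540 / (2 * 3.1000e+06 * cos(15))
v = 0.5539 m/s


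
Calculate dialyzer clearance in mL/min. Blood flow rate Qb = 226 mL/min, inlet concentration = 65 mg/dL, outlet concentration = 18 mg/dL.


K = Qb * (Cb_in - Cb_out) / Cb_in
K = 226 * (65 - 18) / 65
K = 163.4 mL/min


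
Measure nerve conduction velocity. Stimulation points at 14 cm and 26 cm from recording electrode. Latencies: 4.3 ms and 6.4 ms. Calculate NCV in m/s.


Distance = (26 - 14) / 100 = 0.12 m
dt = (6.4 - 4.3) / 1000 = 0.0021 s
NCV = dist / dt = 57.14 m/s


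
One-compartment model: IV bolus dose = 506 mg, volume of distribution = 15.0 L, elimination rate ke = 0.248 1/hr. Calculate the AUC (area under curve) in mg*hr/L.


C0 = Dose/Vd = 506/15.0 = 33.7333 mg/L
AUC = C0/ke = 33.7333/0.248
AUC = 136 mg*hr/L


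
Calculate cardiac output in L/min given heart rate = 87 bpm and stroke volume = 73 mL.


CO = HR * SV
CO = 87 * 73 / 1000
CO = 6.351 L/min


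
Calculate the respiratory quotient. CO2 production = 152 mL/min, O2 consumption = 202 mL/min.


RQ = VCO2 / VO2
RQ = 152 / 202
RQ = 0.7525


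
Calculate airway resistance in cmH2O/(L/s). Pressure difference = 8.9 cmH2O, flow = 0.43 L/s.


R = dP / flow
R = 8.9 / 0.43
R = 20.7 cmH2O/(L/s)


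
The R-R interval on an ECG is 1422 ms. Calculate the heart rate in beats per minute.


HR = 60 / RR_interval(s)
RR = 1422 ms = 1.422 s
HR = 60 / 1.422 = 42.19 bpm


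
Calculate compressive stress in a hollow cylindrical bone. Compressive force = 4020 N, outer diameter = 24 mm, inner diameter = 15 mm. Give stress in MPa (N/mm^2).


A = pi*(r_o^2 - r_i^2)
r_o = 12 mm, r_i = 7.5 mm
A = 275.675 mm^2
sigma = F/A = 4020 / 275.675
sigma = 14.58 MPa


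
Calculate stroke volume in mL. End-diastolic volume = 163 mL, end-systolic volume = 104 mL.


SV = EDV - ESV
SV = 163 - 104
SV = 59 mL


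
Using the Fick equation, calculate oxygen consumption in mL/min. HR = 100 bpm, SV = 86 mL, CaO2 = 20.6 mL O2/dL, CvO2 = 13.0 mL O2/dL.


CO = HR*SV = 100*86/1000 = 8.6 L/min
a-v O2 diff = 20.6 - 13.0 = 7.6 mL/dL
VO2 = CO * (CaO2-CvO2) * 10 dL/L
VO2 = 8.6 * 7.6 * 10
VO2 = 653.6 mL/min


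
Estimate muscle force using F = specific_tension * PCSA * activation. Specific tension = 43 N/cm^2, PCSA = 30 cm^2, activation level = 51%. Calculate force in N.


F = sigma * PCSA * activation
F = 43 * 30 * 0.51
F = 657.9 N


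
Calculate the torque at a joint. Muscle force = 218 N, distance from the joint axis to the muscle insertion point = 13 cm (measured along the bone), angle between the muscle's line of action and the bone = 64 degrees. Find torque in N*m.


Torque = F * d * sin(theta)   (moment arm = d*sin(theta))
d = 13 cm = 0.13 m
Torque = 218 * 0.13 * sin(64)
Torque = 25.47 N*m


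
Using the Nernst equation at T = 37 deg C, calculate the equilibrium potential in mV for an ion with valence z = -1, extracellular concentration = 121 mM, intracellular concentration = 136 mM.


E = (RT/(zF)) * ln(C_out/C_in)
T = 37 + 273.15 = 310.15 K
E = (8.314 * 310.15 / (-1 * 96485)) * ln(121/136)
E = 3.123 mV


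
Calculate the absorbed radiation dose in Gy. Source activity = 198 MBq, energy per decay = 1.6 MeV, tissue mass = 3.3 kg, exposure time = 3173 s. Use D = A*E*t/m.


A = 198 MBq = 1.9800e+08 Bq
E = 1.6 MeV = 2.5632e-13 J
D = A*E*t/m = 1.9800e+08*2.5632e-13*3173/3.3
D = 0.0488 Gy


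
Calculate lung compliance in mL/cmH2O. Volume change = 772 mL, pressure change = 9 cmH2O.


C = dV / dP
C = 772 / 9
C = 85.78 mL/cmH2O


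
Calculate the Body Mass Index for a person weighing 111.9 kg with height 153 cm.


BMI = weight / height^2
height = 153 cm = 1.53 m
BMI = 111.9 / 1.53^2
BMI = 47.8 kg/m^2


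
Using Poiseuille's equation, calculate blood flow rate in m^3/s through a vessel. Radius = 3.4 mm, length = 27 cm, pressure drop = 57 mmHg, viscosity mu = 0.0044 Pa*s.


Q = pi*r^4*dP / (8*mu*L)
r = 0.0034 m, L = 0.27 m
dP = 57 mmHg = 7599.354 Pa
Q = 3.3569e-04 m^3/s


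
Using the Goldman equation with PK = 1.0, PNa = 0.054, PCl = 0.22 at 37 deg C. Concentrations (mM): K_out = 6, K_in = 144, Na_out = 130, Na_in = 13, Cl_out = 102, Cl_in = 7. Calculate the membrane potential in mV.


Vm = (RT/F)*ln((PK*Ko + PNa*Nao + PCl*Cli)/(PK*Ki + PNa*Nai + PCl*Clo))
Numer = 14.56, Denom = 167.142
Vm = -65.22 mV


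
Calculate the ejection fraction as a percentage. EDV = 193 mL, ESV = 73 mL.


SV = EDV - ESV = 193 - 73 = 120 mL
EF = SV/EDV * 100 = 120/193 * 100
EF = 62.18%


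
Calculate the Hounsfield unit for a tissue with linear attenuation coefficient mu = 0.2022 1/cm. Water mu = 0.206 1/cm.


HU = ((mu_tissue - mu_water) / mu_water) * 1000
HU = ((0.2022 - 0.206) / 0.206) * 1000
HU = -18.45


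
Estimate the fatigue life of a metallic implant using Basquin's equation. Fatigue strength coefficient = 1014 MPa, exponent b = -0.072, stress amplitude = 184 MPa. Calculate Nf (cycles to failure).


sigma_a = sigma_f' * (2Nf)^b
2Nf = (sigma_a/sigma_f')^(1/b)
2Nf = (184/1014)^(1/-0.072)
2Nf = 1.9711699e+10
Nf = 9.8558e+09


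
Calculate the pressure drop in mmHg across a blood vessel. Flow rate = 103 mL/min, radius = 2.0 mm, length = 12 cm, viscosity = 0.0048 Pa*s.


dP = 8*mu*L*Q / (pi*r^4)
Q = 103 mL/min = 1.71667e-06 m^3/s
dP = 157.373 Pa = 157.373 / 133.322 mmHg = 1.18 mmHg


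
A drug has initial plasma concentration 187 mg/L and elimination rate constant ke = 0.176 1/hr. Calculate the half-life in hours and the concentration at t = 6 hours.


t_half = ln(2) / ke = 0.693147 / 0.176 = 3.938 hr
C(t) = C0 * exp(-ke*t) = 187 * exp(-0.176*6)
C(6) = 65.05 mg/L


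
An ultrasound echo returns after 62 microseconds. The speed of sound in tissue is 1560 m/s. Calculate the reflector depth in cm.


depth = c * t / 2
t = 62 us = 6.2000e-05 s
depth = 1560 * 6.2000e-05 / 2
depth = 0.04836 m = 4.836 cm


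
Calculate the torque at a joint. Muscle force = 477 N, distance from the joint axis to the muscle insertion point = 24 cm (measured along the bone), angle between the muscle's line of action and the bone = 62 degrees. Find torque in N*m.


Torque = F * d * sin(theta)   (moment arm = d*sin(theta))
d = 24 cm = 0.24 m
Torque = 477 * 0.24 * sin(62)
Torque = 101.1 N*m


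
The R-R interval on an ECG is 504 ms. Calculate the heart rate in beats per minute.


HR = 60 / RR_interval(s)
RR = 504 ms = 0.504 s
HR = 60 / 0.504 = 119 bpm


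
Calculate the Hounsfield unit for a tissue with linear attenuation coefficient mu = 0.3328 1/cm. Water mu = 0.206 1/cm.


HU = ((mu_tissue - mu_water) / mu_water) * 1000
HU = ((0.3328 - 0.206) / 0.206) * 1000
HU = 615.5
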